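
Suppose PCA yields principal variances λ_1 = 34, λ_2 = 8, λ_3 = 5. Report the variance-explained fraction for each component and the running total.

Step 1 — total variance = trace(Sigma) = Σ λ_i = 34 + 8 + 5 = 47.

Step 2 — fraction explained by component i = λ_i / Σ λ:
  PC1: 34/47 = 0.7234
  PC2: 8/47 = 0.1702
  PC3: 5/47 = 0.1064

Step 3 — cumulative fraction after k components = (λ_1 + ... + λ_k) / Σ λ:
  k = 1: 34/47 = 0.7234
  k = 2: (34 + 8)/47 = 42/47 = 0.8936
  k = 3: (34 + 8 + 5)/47 = 47/47 = 1

Summary (fraction, with percent):

explained: PC1 0.7234 (72.34%), PC2 0.1702 (17.02%), PC3 0.1064 (10.64%);  cumulative: 0.7234, 0.8936, 1


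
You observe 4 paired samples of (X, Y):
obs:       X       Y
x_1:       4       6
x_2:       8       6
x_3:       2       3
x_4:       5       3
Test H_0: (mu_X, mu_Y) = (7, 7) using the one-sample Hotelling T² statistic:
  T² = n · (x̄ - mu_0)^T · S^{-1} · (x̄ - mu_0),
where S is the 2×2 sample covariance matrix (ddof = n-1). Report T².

Step 1 — sample mean vector:
  mean(X) = (4 + 8 + 2 + 5) / 4 = 19/4 = 4.75
  mean(Y) = (6 + 6 + 3 + 3) / 4 = 18/4 = 4.5
  x̄ = (4.75, 4.5),  deviation x̄ - mu_0 = (4.75, 4.5) - (7, 7) = (-2.25, -2.5).

Step 2 — sample covariance matrix, S[i,j] = (1/(n-1)) · Σ_k (x_{k,i} - mean_i) · (x_{k,j} - mean_j), divisor n-1 = 3:
  S[X,X] = ((-0.75)·(-0.75) + (3.25)·(3.25) + (-2.75)·(-2.75) + (0.25)·(0.25)) / 3 = 18.75/3 = 6.25
  S[X,Y] = ((-0.75)·(1.5) + (3.25)·(1.5) + (-2.75)·(-1.5) + (0.25)·(-1.5)) / 3 = 7.5/3 = 2.5
  S[Y,Y] = ((1.5)·(1.5) + (1.5)·(1.5) + (-1.5)·(-1.5) + (-1.5)·(-1.5)) / 3 = 9/3 = 3
  S = [[6.25, 2.5],
 [2.5, 3]].

Step 3 — invert S. det(S) = 6.25·3 - (2.5)² = 12.5.
  S^{-1} = (1/det) · [[d, -b], [-b, a]] = [[0.24, -0.2],
 [-0.2, 0.5]].

Step 4 — quadratic form (x̄ - mu_0)^T · S^{-1} · (x̄ - mu_0):
  S^{-1} · (x̄ - mu_0) = (-0.04, -0.8),
  (x̄ - mu_0)^T · [...] = (-2.25)·(-0.04) + (-2.5)·(-0.8) = 2.09.

Step 5 — scale by n: T² = 4 · 2.09 = 8.36.

T² ≈ 8.36


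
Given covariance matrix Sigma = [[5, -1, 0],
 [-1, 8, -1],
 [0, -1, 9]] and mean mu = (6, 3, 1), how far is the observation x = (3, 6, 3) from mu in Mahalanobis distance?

Step 1 — centre the observation: (x - mu) = (-3, 3, 2).

Step 2 — invert Sigma (cofactor / det for 3×3, or solve directly):
  Sigma^{-1} = [[0.2052, 0.026, 0.0029],
 [0.026, 0.1301, 0.0145],
 [0.0029, 0.0145, 0.1127]].

Step 3 — form the quadratic (x - mu)^T · Sigma^{-1} · (x - mu):
  Sigma^{-1} · (x - mu) = (-0.5318, 0.341, 0.2601).
  (x - mu)^T · [Sigma^{-1} · (x - mu)] = (-3)·(-0.5318) + (3)·(0.341) + (2)·(0.2601) = 3.1387.

Step 4 — take square root: d = √(3.1387) ≈ 1.7716.

d(x, mu) = √(3.1387) ≈ 1.7716


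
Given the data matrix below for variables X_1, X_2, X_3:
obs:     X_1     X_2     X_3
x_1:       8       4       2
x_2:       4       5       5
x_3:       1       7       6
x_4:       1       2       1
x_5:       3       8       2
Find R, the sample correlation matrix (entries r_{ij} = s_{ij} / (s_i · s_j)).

Step 1 — column means:
  mean(X_1) = (8 + 4 + 1 + 1 + 3) / 5 = 17/5 = 3.4
  mean(X_2) = (4 + 5 + 7 + 2 + 8) / 5 = 26/5 = 5.2
  mean(X_3) = (2 + 5 + 6 + 1 + 2) / 5 = 16/5 = 3.2

Step 2 — sample variances and covariances s[i,j] = (1/(n-1)) · Σ_k (x_{k,i} - mean_i) · (x_{k,j} - mean_j), with n-1 = 4:
  s[X_1,X_1] = ((4.6)·(4.6) + (0.6)·(0.6) + (-2.4)·(-2.4) + (-2.4)·(-2.4) + (-0.4)·(-0.4)) / 4 = 33.2/4 = 8.3
  s[X_1,X_2] = ((4.6)·(-1.2) + (0.6)·(-0.2) + (-2.4)·(1.8) + (-2.4)·(-3.2) + (-0.4)·(2.8)) / 4 = -3.4/4 = -0.85
  s[X_1,X_3] = ((4.6)·(-1.2) + (0.6)·(1.8) + (-2.4)·(2.8) + (-2.4)·(-2.2) + (-0.4)·(-1.2)) / 4 = -5.4/4 = -1.35
  s[X_2,X_2] = ((-1.2)·(-1.2) + (-0.2)·(-0.2) + (1.8)·(1.8) + (-3.2)·(-3.2) + (2.8)·(2.8)) / 4 = 22.8/4 = 5.7
  s[X_2,X_3] = ((-1.2)·(-1.2) + (-0.2)·(1.8) + (1.8)·(2.8) + (-3.2)·(-2.2) + (2.8)·(-1.2)) / 4 = 9.8/4 = 2.45
  s[X_3,X_3] = ((-1.2)·(-1.2) + (1.8)·(1.8) + (2.8)·(2.8) + (-2.2)·(-2.2) + (-1.2)·(-1.2)) / 4 = 18.8/4 = 4.7
  Sample standard deviations s_i = √(s[i,i]):
  s(X_1) = √(8.3) = 2.881
  s(X_2) = √(5.7) = 2.3875
  s(X_3) = √(4.7) = 2.1679

Step 3 — r_{ij} = s_{ij} / (s_i · s_j):
  r[X_1,X_1] = 1 (diagonal).
  r[X_1,X_2] = -0.85 / (2.881 · 2.3875) = -0.85 / 6.8782 = -0.1236
  r[X_1,X_3] = -1.35 / (2.881 · 2.1679) = -1.35 / 6.2458 = -0.2161
  r[X_2,X_2] = 1 (diagonal).
  r[X_2,X_3] = 2.45 / (2.3875 · 2.1679) = 2.45 / 5.1759 = 0.4733
  r[X_3,X_3] = 1 (diagonal).

R is symmetric with unit diagonal. Assembling:

R = [[1, -0.1236, -0.2161],
 [-0.1236, 1, 0.4733],
 [-0.2161, 0.4733, 1]]


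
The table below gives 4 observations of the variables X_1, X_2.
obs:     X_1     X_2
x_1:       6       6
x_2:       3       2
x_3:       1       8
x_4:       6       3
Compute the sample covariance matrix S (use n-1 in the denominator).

Step 1 — column means:
  mean(X_1) = (6 + 3 + 1 + 6) / 4 = 16/4 = 4
  mean(X_2) = (6 + 2 + 8 + 3) / 4 = 19/4 = 4.75

Step 2 — sample covariance S[i,j] = (1/(n-1)) · Σ_k (x_{k,i} - mean_i) · (x_{k,j} - mean_j), with n-1 = 3.
  S[X_1,X_1] = ((2)·(2) + (-1)·(-1) + (-3)·(-3) + (2)·(2)) / 3 = 18/3 = 6
  S[X_1,X_2] = ((2)·(1.25) + (-1)·(-2.75) + (-3)·(3.25) + (2)·(-1.75)) / 3 = -8/3 = -2.6667
  S[X_2,X_2] = ((1.25)·(1.25) + (-2.75)·(-2.75) + (3.25)·(3.25) + (-1.75)·(-1.75)) / 3 = 22.75/3 = 7.5833

S is symmetric (S[j,i] = S[i,j]). Assembling:

S = [[6, -2.6667],
 [-2.6667, 7.5833]]


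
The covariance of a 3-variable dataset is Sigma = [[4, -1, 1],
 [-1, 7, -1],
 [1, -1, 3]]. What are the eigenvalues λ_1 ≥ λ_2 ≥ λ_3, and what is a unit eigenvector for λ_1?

Step 1 — characteristic polynomial p(λ) = det(λI - Sigma) = λ³ - tr·λ² + c_1·λ - det, where tr = trace, c_1 = sum of the principal 2×2 minors, det = det(Sigma):
  tr = 4 + 7 + 3 = 14,
  c_1 = (4·7 - (-1)²) + (4·3 - (1)²) + (7·3 - (-1)²) = 27 + 11 + 20 = 58,
  det = 4·(7·3 - (-1)²) - (-1)·((-1)·3 - (-1)·(1)) + (1)·((-1)·(-1) - 7·(1)) = 4·(20) - (-1)·(-2) + (1)·(-6) = 72.
  So p(λ) = λ³ - 14λ² + 58λ - 72.
Step 2 — look for an integer root (rational root theorem: any rational root is an integer divisor of 72). Testing λ = 4:
  p(4) = 64 - 224 + 232 - 72 = 0  ✓
  Dividing out (λ - 4): p(λ) = (λ - 4)(λ² - 10λ + 18).
Step 3 — remaining eigenvalues from the quadratic λ² - 10λ + 18 = 0:
  Δ = 10² - 4·18 = 100 - 72 = 28,  λ = (10 ± √28)/2 = (10 ± 5.2915)/2 ≈ 7.6458 or 2.3542.
  Sorted: λ_1 = 7.6458,  λ_2 = 4,  λ_3 = 2.3542  (check: sum = 14 = tr ✓).

Step 4 — unit eigenvector for λ_1 ≈ 7.6458: v spans the null space of (Sigma - λ_1 I), whose rows are
  r_1 = (-3.6458, -1, 1),  r_2 = (-1, -0.6458, -1),  r_3 = (1, -1, -4.6458).
  v is orthogonal to every row, so take v ∝ r_1 × r_2 = ((-1)·(-1) - (1)·(-0.6458), (1)·(-1) - (-3.6458)·(-1), (-3.6458)·(-0.6458) - (-1)·(-1)) ≈ (1.6458, -4.6458, 1.3542).
  Let u = (1.6458, -4.6458, 1.3542).
  ||u|| = √((1.6458)² + (-4.6458)² + (1.3542)²) = √(26.1255) ≈ 5.1113,  v_1 = u/||u|| ≈ (0.322, -0.9089, 0.265) (||v_1|| = 1).

λ_1 = 7.6458,  λ_2 = 4,  λ_3 = 2.3542;  v_1 ≈ (0.322, -0.9089, 0.265)


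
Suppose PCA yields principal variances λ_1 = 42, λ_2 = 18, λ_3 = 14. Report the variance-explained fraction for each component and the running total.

Step 1 — total variance = trace(Sigma) = Σ λ_i = 42 + 18 + 14 = 74.

Step 2 — fraction explained by component i = λ_i / Σ λ:
  PC1: 42/74 = 0.5676
  PC2: 18/74 = 0.2432
  PC3: 14/74 = 0.1892

Step 3 — cumulative fraction after k components = (λ_1 + ... + λ_k) / Σ λ:
  k = 1: 42/74 = 0.5676
  k = 2: (42 + 18)/74 = 60/74 = 0.8108
  k = 3: (42 + 18 + 14)/74 = 74/74 = 1

Summary (fraction, with percent):

explained: PC1 0.5676 (56.76%), PC2 0.2432 (24.32%), PC3 0.1892 (18.92%);  cumulative: 0.5676, 0.8108, 1


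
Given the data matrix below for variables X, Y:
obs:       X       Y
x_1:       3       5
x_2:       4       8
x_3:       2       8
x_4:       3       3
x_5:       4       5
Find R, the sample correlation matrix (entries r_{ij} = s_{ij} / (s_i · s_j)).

Step 1 — column means:
  mean(X) = (3 + 4 + 2 + 3 + 4) / 5 = 16/5 = 3.2
  mean(Y) = (5 + 8 + 8 + 3 + 5) / 5 = 29/5 = 5.8

Step 2 — sample variances and covariances s[i,j] = (1/(n-1)) · Σ_k (x_{k,i} - mean_i) · (x_{k,j} - mean_j), with n-1 = 4:
  s[X,X] = ((-0.2)·(-0.2) + (0.8)·(0.8) + (-1.2)·(-1.2) + (-0.2)·(-0.2) + (0.8)·(0.8)) / 4 = 2.8/4 = 0.7
  s[X,Y] = ((-0.2)·(-0.8) + (0.8)·(2.2) + (-1.2)·(2.2) + (-0.2)·(-2.8) + (0.8)·(-0.8)) / 4 = -0.8/4 = -0.2
  s[Y,Y] = ((-0.8)·(-0.8) + (2.2)·(2.2) + (2.2)·(2.2) + (-2.8)·(-2.8) + (-0.8)·(-0.8)) / 4 = 18.8/4 = 4.7
  Sample standard deviations s_i = √(s[i,i]):
  s(X) = √(0.7) = 0.8367
  s(Y) = √(4.7) = 2.1679

Step 3 — r_{ij} = s_{ij} / (s_i · s_j):
  r[X,X] = 1 (diagonal).
  r[X,Y] = -0.2 / (0.8367 · 2.1679) = -0.2 / 1.8138 = -0.1103
  r[Y,Y] = 1 (diagonal).

R is symmetric with unit diagonal. Assembling:

R = [[1, -0.1103],
 [-0.1103, 1]]


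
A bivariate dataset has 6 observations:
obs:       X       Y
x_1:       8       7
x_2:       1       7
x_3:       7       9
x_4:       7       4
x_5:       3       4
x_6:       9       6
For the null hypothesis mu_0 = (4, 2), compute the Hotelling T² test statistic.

Step 1 — sample mean vector:
  mean(X) = (8 + 1 + 7 + 7 + 3 + 9) / 6 = 35/6 = 5.8333
  mean(Y) = (7 + 7 + 9 + 4 + 4 + 6) / 6 = 37/6 = 6.1667
  x̄ = (5.8333, 6.1667),  deviation x̄ - mu_0 = (5.8333, 6.1667) - (4, 2) = (1.8333, 4.1667).

Step 2 — sample covariance matrix, S[i,j] = (1/(n-1)) · Σ_k (x_{k,i} - mean_i) · (x_{k,j} - mean_j), divisor n-1 = 5:
  S[X,X] = ((2.1667)·(2.1667) + (-4.8333)·(-4.8333) + (1.1667)·(1.1667) + (1.1667)·(1.1667) + (-2.8333)·(-2.8333) + (3.1667)·(3.1667)) / 5 = 48.8333/5 = 9.7667
  S[X,Y] = ((2.1667)·(0.8333) + (-4.8333)·(0.8333) + (1.1667)·(2.8333) + (1.1667)·(-2.1667) + (-2.8333)·(-2.1667) + (3.1667)·(-0.1667)) / 5 = 4.1667/5 = 0.8333
  S[Y,Y] = ((0.8333)·(0.8333) + (0.8333)·(0.8333) + (2.8333)·(2.8333) + (-2.1667)·(-2.1667) + (-2.1667)·(-2.1667) + (-0.1667)·(-0.1667)) / 5 = 18.8333/5 = 3.7667
  S = [[9.7667, 0.8333],
 [0.8333, 3.7667]].

Step 3 — invert S. det(S) = 9.7667·3.7667 - (0.8333)² = 36.0933.
  S^{-1} = (1/det) · [[d, -b], [-b, a]] = [[0.1044, -0.0231],
 [-0.0231, 0.2706]].

Step 4 — quadratic form (x̄ - mu_0)^T · S^{-1} · (x̄ - mu_0):
  S^{-1} · (x̄ - mu_0) = (0.0951, 1.0851),
  (x̄ - mu_0)^T · [...] = (1.8333)·(0.0951) + (4.1667)·(1.0851) = 4.6959.

Step 5 — scale by n: T² = 6 · 4.6959 = 28.1751.

T² ≈ 28.1751


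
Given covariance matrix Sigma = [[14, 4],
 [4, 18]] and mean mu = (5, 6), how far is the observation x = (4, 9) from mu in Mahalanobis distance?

Step 1 — centre the observation: (x - mu) = (-1, 3).

Step 2 — invert Sigma. det(Sigma) = 14·18 - (4)² = 236.
  Sigma^{-1} = (1/det) · [[d, -b], [-b, a]] = [[0.0763, -0.0169],
 [-0.0169, 0.0593]].

Step 3 — form the quadratic (x - mu)^T · Sigma^{-1} · (x - mu):
  Sigma^{-1} · (x - mu) = (-0.1271, 0.1949).
  (x - mu)^T · [Sigma^{-1} · (x - mu)] = (-1)·(-0.1271) + (3)·(0.1949) = 0.7119.

Step 4 — take square root: d = √(0.7119) ≈ 0.8437.

d(x, mu) = √(0.7119) ≈ 0.8437


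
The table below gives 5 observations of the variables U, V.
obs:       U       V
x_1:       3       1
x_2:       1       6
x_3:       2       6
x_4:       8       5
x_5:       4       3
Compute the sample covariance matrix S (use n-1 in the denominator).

Step 1 — column means:
  mean(U) = (3 + 1 + 2 + 8 + 4) / 5 = 18/5 = 3.6
  mean(V) = (1 + 6 + 6 + 5 + 3) / 5 = 21/5 = 4.2

Step 2 — sample covariance S[i,j] = (1/(n-1)) · Σ_k (x_{k,i} - mean_i) · (x_{k,j} - mean_j), with n-1 = 4.
  S[U,U] = ((-0.6)·(-0.6) + (-2.6)·(-2.6) + (-1.6)·(-1.6) + (4.4)·(4.4) + (0.4)·(0.4)) / 4 = 29.2/4 = 7.3
  S[U,V] = ((-0.6)·(-3.2) + (-2.6)·(1.8) + (-1.6)·(1.8) + (4.4)·(0.8) + (0.4)·(-1.2)) / 4 = -2.6/4 = -0.65
  S[V,V] = ((-3.2)·(-3.2) + (1.8)·(1.8) + (1.8)·(1.8) + (0.8)·(0.8) + (-1.2)·(-1.2)) / 4 = 18.8/4 = 4.7

S is symmetric (S[j,i] = S[i,j]). Assembling:

S = [[7.3, -0.65],
 [-0.65, 4.7]]


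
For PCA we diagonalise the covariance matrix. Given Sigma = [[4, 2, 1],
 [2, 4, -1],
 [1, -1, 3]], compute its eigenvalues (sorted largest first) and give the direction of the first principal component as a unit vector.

Step 1 — characteristic polynomial p(λ) = det(λI - Sigma) = λ³ - tr·λ² + c_1·λ - det, where tr = trace, c_1 = sum of the principal 2×2 minors, det = det(Sigma):
  tr = 4 + 4 + 3 = 11,
  c_1 = (4·4 - (2)²) + (4·3 - (1)²) + (4·3 - (-1)²) = 12 + 11 + 11 = 34,
  det = 4·(4·3 - (-1)²) - (2)·((2)·3 - (-1)·(1)) + (1)·((2)·(-1) - 4·(1)) = 4·(11) - (2)·(7) + (1)·(-6) = 24.
  So p(λ) = λ³ - 11λ² + 34λ - 24.
Step 2 — look for an integer root (rational root theorem: any rational root is an integer divisor of 24). Testing λ = 1:
  p(1) = 1 - 11 + 34 - 24 = 0  ✓
  Dividing out (λ - 1): p(λ) = (λ - 1)(λ² - 10λ + 24).
Step 3 — remaining eigenvalues from the quadratic λ² - 10λ + 24 = 0:
  Δ = 10² - 4·24 = 100 - 96 = 4,  λ = (10 ± √4)/2 = (10 ± 2)/2 = 6 or 4.
  Sorted: λ_1 = 6,  λ_2 = 4,  λ_3 = 1  (check: sum = 11 = tr ✓).

Step 4 — unit eigenvector for λ_1 = 6: v spans the null space of (Sigma - λ_1 I), whose rows are
  r_1 = (-2, 2, 1),  r_2 = (2, -2, -1),  r_3 = (1, -1, -3).
  v is orthogonal to every row, so take v ∝ r_1 × r_3 = ((2)·(-3) - (1)·(-1), (1)·(1) - (-2)·(-3), (-2)·(-1) - (2)·(1)) = (-5, -5, 0).
  Rescale (divide by 5; multiply by -1 so the first nonzero entry is positive): u = (1, 1, 0).
  ||u|| = √((1)² + (1)² + (0)²) = √(2) ≈ 1.4142,  v_1 = u/||u|| ≈ (0.7071, 0.7071, 0) (||v_1|| = 1).

λ_1 = 6,  λ_2 = 4,  λ_3 = 1;  v_1 ≈ (0.7071, 0.7071, 0)


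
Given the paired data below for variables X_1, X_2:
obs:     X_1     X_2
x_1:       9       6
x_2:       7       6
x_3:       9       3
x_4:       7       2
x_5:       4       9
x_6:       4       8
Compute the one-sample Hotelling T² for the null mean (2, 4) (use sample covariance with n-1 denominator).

Step 1 — sample mean vector:
  mean(X_1) = (9 + 7 + 9 + 7 + 4 + 4) / 6 = 40/6 = 6.6667
  mean(X_2) = (6 + 6 + 3 + 2 + 9 + 8) / 6 = 34/6 = 5.6667
  x̄ = (6.6667, 5.6667),  deviation x̄ - mu_0 = (6.6667, 5.6667) - (2, 4) = (4.6667, 1.6667).

Step 2 — sample covariance matrix, S[i,j] = (1/(n-1)) · Σ_k (x_{k,i} - mean_i) · (x_{k,j} - mean_j), divisor n-1 = 5:
  S[X_1,X_1] = ((2.3333)·(2.3333) + (0.3333)·(0.3333) + (2.3333)·(2.3333) + (0.3333)·(0.3333) + (-2.6667)·(-2.6667) + (-2.6667)·(-2.6667)) / 5 = 25.3333/5 = 5.0667
  S[X_1,X_2] = ((2.3333)·(0.3333) + (0.3333)·(0.3333) + (2.3333)·(-2.6667) + (0.3333)·(-3.6667) + (-2.6667)·(3.3333) + (-2.6667)·(2.3333)) / 5 = -21.6667/5 = -4.3333
  S[X_2,X_2] = ((0.3333)·(0.3333) + (0.3333)·(0.3333) + (-2.6667)·(-2.6667) + (-3.6667)·(-3.6667) + (3.3333)·(3.3333) + (2.3333)·(2.3333)) / 5 = 37.3333/5 = 7.4667
  S = [[5.0667, -4.3333],
 [-4.3333, 7.4667]].

Step 3 — invert S. det(S) = 5.0667·7.4667 - (-4.3333)² = 19.0533.
  S^{-1} = (1/det) · [[d, -b], [-b, a]] = [[0.3919, 0.2274],
 [0.2274, 0.2659]].

Step 4 — quadratic form (x̄ - mu_0)^T · S^{-1} · (x̄ - mu_0):
  S^{-1} · (x̄ - mu_0) = (2.2078, 1.5045),
  (x̄ - mu_0)^T · [...] = (4.6667)·(2.2078) + (1.6667)·(1.5045) = 12.8108.

Step 5 — scale by n: T² = 6 · 12.8108 = 76.8649.

T² ≈ 76.8649


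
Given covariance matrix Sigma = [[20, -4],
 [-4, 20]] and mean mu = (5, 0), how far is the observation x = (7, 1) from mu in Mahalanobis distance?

Step 1 — centre the observation: (x - mu) = (2, 1).

Step 2 — invert Sigma. det(Sigma) = 20·20 - (-4)² = 384.
  Sigma^{-1} = (1/det) · [[d, -b], [-b, a]] = [[0.0521, 0.0104],
 [0.0104, 0.0521]].

Step 3 — form the quadratic (x - mu)^T · Sigma^{-1} · (x - mu):
  Sigma^{-1} · (x - mu) = (0.1146, 0.0729).
  (x - mu)^T · [Sigma^{-1} · (x - mu)] = (2)·(0.1146) + (1)·(0.0729) = 0.3021.

Step 4 — take square root: d = √(0.3021) ≈ 0.5496.

d(x, mu) = √(0.3021) ≈ 0.5496


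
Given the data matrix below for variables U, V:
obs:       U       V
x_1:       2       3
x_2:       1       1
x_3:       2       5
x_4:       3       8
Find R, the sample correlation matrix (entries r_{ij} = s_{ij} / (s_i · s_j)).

Step 1 — column means:
  mean(U) = (2 + 1 + 2 + 3) / 4 = 8/4 = 2
  mean(V) = (3 + 1 + 5 + 8) / 4 = 17/4 = 4.25

Step 2 — sample variances and covariances s[i,j] = (1/(n-1)) · Σ_k (x_{k,i} - mean_i) · (x_{k,j} - mean_j), with n-1 = 3:
  s[U,U] = ((0)·(0) + (-1)·(-1) + (0)·(0) + (1)·(1)) / 3 = 2/3 = 0.6667
  s[U,V] = ((0)·(-1.25) + (-1)·(-3.25) + (0)·(0.75) + (1)·(3.75)) / 3 = 7/3 = 2.3333
  s[V,V] = ((-1.25)·(-1.25) + (-3.25)·(-3.25) + (0.75)·(0.75) + (3.75)·(3.75)) / 3 = 26.75/3 = 8.9167
  Sample standard deviations s_i = √(s[i,i]):
  s(U) = √(0.6667) = 0.8165
  s(V) = √(8.9167) = 2.9861

Step 3 — r_{ij} = s_{ij} / (s_i · s_j):
  r[U,U] = 1 (diagonal).
  r[U,V] = 2.3333 / (0.8165 · 2.9861) = 2.3333 / 2.4381 = 0.957
  r[V,V] = 1 (diagonal).

R is symmetric with unit diagonal. Assembling:

R = [[1, 0.957],
 [0.957, 1]]


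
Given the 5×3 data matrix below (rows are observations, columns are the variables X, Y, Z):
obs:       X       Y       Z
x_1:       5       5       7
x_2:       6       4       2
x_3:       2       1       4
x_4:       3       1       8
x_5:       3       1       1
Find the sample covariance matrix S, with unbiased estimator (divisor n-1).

Step 1 — column means:
  mean(X) = (5 + 6 + 2 + 3 + 3) / 5 = 19/5 = 3.8
  mean(Y) = (5 + 4 + 1 + 1 + 1) / 5 = 12/5 = 2.4
  mean(Z) = (7 + 2 + 4 + 8 + 1) / 5 = 22/5 = 4.4

Step 2 — sample covariance S[i,j] = (1/(n-1)) · Σ_k (x_{k,i} - mean_i) · (x_{k,j} - mean_j), with n-1 = 4.
  S[X,X] = ((1.2)·(1.2) + (2.2)·(2.2) + (-1.8)·(-1.8) + (-0.8)·(-0.8) + (-0.8)·(-0.8)) / 4 = 10.8/4 = 2.7
  S[X,Y] = ((1.2)·(2.6) + (2.2)·(1.6) + (-1.8)·(-1.4) + (-0.8)·(-1.4) + (-0.8)·(-1.4)) / 4 = 11.4/4 = 2.85
  S[X,Z] = ((1.2)·(2.6) + (2.2)·(-2.4) + (-1.8)·(-0.4) + (-0.8)·(3.6) + (-0.8)·(-3.4)) / 4 = -1.6/4 = -0.4
  S[Y,Y] = ((2.6)·(2.6) + (1.6)·(1.6) + (-1.4)·(-1.4) + (-1.4)·(-1.4) + (-1.4)·(-1.4)) / 4 = 15.2/4 = 3.8
  S[Y,Z] = ((2.6)·(2.6) + (1.6)·(-2.4) + (-1.4)·(-0.4) + (-1.4)·(3.6) + (-1.4)·(-3.4)) / 4 = 3.2/4 = 0.8
  S[Z,Z] = ((2.6)·(2.6) + (-2.4)·(-2.4) + (-0.4)·(-0.4) + (3.6)·(3.6) + (-3.4)·(-3.4)) / 4 = 37.2/4 = 9.3

S is symmetric (S[j,i] = S[i,j]). Assembling:

S = [[2.7, 2.85, -0.4],
 [2.85, 3.8, 0.8],
 [-0.4, 0.8, 9.3]]


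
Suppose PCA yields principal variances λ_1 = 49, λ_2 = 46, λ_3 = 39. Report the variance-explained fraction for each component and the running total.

Step 1 — total variance = trace(Sigma) = Σ λ_i = 49 + 46 + 39 = 134.

Step 2 — fraction explained by component i = λ_i / Σ λ:
  PC1: 49/134 = 0.3657
  PC2: 46/134 = 0.3433
  PC3: 39/134 = 0.291

Step 3 — cumulative fraction after k components = (λ_1 + ... + λ_k) / Σ λ:
  k = 1: 49/134 = 0.3657
  k = 2: (49 + 46)/134 = 95/134 = 0.709
  k = 3: (49 + 46 + 39)/134 = 134/134 = 1

Summary (fraction, with percent):

explained: PC1 0.3657 (36.57%), PC2 0.3433 (34.33%), PC3 0.291 (29.1%);  cumulative: 0.3657, 0.709, 1


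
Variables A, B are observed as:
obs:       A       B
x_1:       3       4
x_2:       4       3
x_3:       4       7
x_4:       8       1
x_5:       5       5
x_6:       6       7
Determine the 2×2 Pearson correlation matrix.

Step 1 — column means:
  mean(A) = (3 + 4 + 4 + 8 + 5 + 6) / 6 = 30/6 = 5
  mean(B) = (4 + 3 + 7 + 1 + 5 + 7) / 6 = 27/6 = 4.5

Step 2 — sample variances and covariances s[i,j] = (1/(n-1)) · Σ_k (x_{k,i} - mean_i) · (x_{k,j} - mean_j), with n-1 = 5:
  s[A,A] = ((-2)·(-2) + (-1)·(-1) + (-1)·(-1) + (3)·(3) + (0)·(0) + (1)·(1)) / 5 = 16/5 = 3.2
  s[A,B] = ((-2)·(-0.5) + (-1)·(-1.5) + (-1)·(2.5) + (3)·(-3.5) + (0)·(0.5) + (1)·(2.5)) / 5 = -8/5 = -1.6
  s[B,B] = ((-0.5)·(-0.5) + (-1.5)·(-1.5) + (2.5)·(2.5) + (-3.5)·(-3.5) + (0.5)·(0.5) + (2.5)·(2.5)) / 5 = 27.5/5 = 5.5
  Sample standard deviations s_i = √(s[i,i]):
  s(A) = √(3.2) = 1.7889
  s(B) = √(5.5) = 2.3452

Step 3 — r_{ij} = s_{ij} / (s_i · s_j):
  r[A,A] = 1 (diagonal).
  r[A,B] = -1.6 / (1.7889 · 2.3452) = -1.6 / 4.1952 = -0.3814
  r[B,B] = 1 (diagonal).

R is symmetric with unit diagonal. Assembling:

R = [[1, -0.3814],
 [-0.3814, 1]]


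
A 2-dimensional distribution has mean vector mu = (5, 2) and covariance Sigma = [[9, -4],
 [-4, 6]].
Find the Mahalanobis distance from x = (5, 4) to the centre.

Step 1 — centre the observation: (x - mu) = (0, 2).

Step 2 — invert Sigma. det(Sigma) = 9·6 - (-4)² = 38.
  Sigma^{-1} = (1/det) · [[d, -b], [-b, a]] = [[0.1579, 0.1053],
 [0.1053, 0.2368]].

Step 3 — form the quadratic (x - mu)^T · Sigma^{-1} · (x - mu):
  Sigma^{-1} · (x - mu) = (0.2105, 0.4737).
  (x - mu)^T · [Sigma^{-1} · (x - mu)] = (0)·(0.2105) + (2)·(0.4737) = 0.9474.

Step 4 — take square root: d = √(0.9474) ≈ 0.9733.

d(x, mu) = √(0.9474) ≈ 0.9733


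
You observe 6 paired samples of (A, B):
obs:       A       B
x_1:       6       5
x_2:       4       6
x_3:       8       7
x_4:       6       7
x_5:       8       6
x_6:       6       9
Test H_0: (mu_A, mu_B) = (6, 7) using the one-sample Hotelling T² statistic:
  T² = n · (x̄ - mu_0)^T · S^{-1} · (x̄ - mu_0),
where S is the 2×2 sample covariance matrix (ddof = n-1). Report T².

Step 1 — sample mean vector:
  mean(A) = (6 + 4 + 8 + 6 + 8 + 6) / 6 = 38/6 = 6.3333
  mean(B) = (5 + 6 + 7 + 7 + 6 + 9) / 6 = 40/6 = 6.6667
  x̄ = (6.3333, 6.6667),  deviation x̄ - mu_0 = (6.3333, 6.6667) - (6, 7) = (0.3333, -0.3333).

Step 2 — sample covariance matrix, S[i,j] = (1/(n-1)) · Σ_k (x_{k,i} - mean_i) · (x_{k,j} - mean_j), divisor n-1 = 5:
  S[A,A] = ((-0.3333)·(-0.3333) + (-2.3333)·(-2.3333) + (1.6667)·(1.6667) + (-0.3333)·(-0.3333) + (1.6667)·(1.6667) + (-0.3333)·(-0.3333)) / 5 = 11.3333/5 = 2.2667
  S[A,B] = ((-0.3333)·(-1.6667) + (-2.3333)·(-0.6667) + (1.6667)·(0.3333) + (-0.3333)·(0.3333) + (1.6667)·(-0.6667) + (-0.3333)·(2.3333)) / 5 = 0.6667/5 = 0.1333
  S[B,B] = ((-1.6667)·(-1.6667) + (-0.6667)·(-0.6667) + (0.3333)·(0.3333) + (0.3333)·(0.3333) + (-0.6667)·(-0.6667) + (2.3333)·(2.3333)) / 5 = 9.3333/5 = 1.8667
  S = [[2.2667, 0.1333],
 [0.1333, 1.8667]].

Step 3 — invert S. det(S) = 2.2667·1.8667 - (0.1333)² = 4.2133.
  S^{-1} = (1/det) · [[d, -b], [-b, a]] = [[0.443, -0.0316],
 [-0.0316, 0.538]].

Step 4 — quadratic form (x̄ - mu_0)^T · S^{-1} · (x̄ - mu_0):
  S^{-1} · (x̄ - mu_0) = (0.1582, -0.1899),
  (x̄ - mu_0)^T · [...] = (0.3333)·(0.1582) + (-0.3333)·(-0.1899) = 0.116.

Step 5 — scale by n: T² = 6 · 0.116 = 0.6962.

T² ≈ 0.6962


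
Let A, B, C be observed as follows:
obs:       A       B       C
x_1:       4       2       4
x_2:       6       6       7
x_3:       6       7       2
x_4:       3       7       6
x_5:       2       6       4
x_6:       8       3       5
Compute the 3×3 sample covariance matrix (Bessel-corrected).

Step 1 — column means:
  mean(A) = (4 + 6 + 6 + 3 + 2 + 8) / 6 = 29/6 = 4.8333
  mean(B) = (2 + 6 + 7 + 7 + 6 + 3) / 6 = 31/6 = 5.1667
  mean(C) = (4 + 7 + 2 + 6 + 4 + 5) / 6 = 28/6 = 4.6667

Step 2 — sample covariance S[i,j] = (1/(n-1)) · Σ_k (x_{k,i} - mean_i) · (x_{k,j} - mean_j), with n-1 = 5.
  S[A,A] = ((-0.8333)·(-0.8333) + (1.1667)·(1.1667) + (1.1667)·(1.1667) + (-1.8333)·(-1.8333) + (-2.8333)·(-2.8333) + (3.1667)·(3.1667)) / 5 = 24.8333/5 = 4.9667
  S[A,B] = ((-0.8333)·(-3.1667) + (1.1667)·(0.8333) + (1.1667)·(1.8333) + (-1.8333)·(1.8333) + (-2.8333)·(0.8333) + (3.1667)·(-2.1667)) / 5 = -6.8333/5 = -1.3667
  S[A,C] = ((-0.8333)·(-0.6667) + (1.1667)·(2.3333) + (1.1667)·(-2.6667) + (-1.8333)·(1.3333) + (-2.8333)·(-0.6667) + (3.1667)·(0.3333)) / 5 = 0.6667/5 = 0.1333
  S[B,B] = ((-3.1667)·(-3.1667) + (0.8333)·(0.8333) + (1.8333)·(1.8333) + (1.8333)·(1.8333) + (0.8333)·(0.8333) + (-2.1667)·(-2.1667)) / 5 = 22.8333/5 = 4.5667
  S[B,C] = ((-3.1667)·(-0.6667) + (0.8333)·(2.3333) + (1.8333)·(-2.6667) + (1.8333)·(1.3333) + (0.8333)·(-0.6667) + (-2.1667)·(0.3333)) / 5 = 0.3333/5 = 0.0667
  S[C,C] = ((-0.6667)·(-0.6667) + (2.3333)·(2.3333) + (-2.6667)·(-2.6667) + (1.3333)·(1.3333) + (-0.6667)·(-0.6667) + (0.3333)·(0.3333)) / 5 = 15.3333/5 = 3.0667

S is symmetric (S[j,i] = S[i,j]). Assembling:

S = [[4.9667, -1.3667, 0.1333],
 [-1.3667, 4.5667, 0.0667],
 [0.1333, 0.0667, 3.0667]]


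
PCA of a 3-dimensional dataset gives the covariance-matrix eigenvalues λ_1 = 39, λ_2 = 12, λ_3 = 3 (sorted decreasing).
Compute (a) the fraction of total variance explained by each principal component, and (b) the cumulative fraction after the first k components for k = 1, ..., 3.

Step 1 — total variance = trace(Sigma) = Σ λ_i = 39 + 12 + 3 = 54.

Step 2 — fraction explained by component i = λ_i / Σ λ:
  PC1: 39/54 = 0.7222
  PC2: 12/54 = 0.2222
  PC3: 3/54 = 0.0556

Step 3 — cumulative fraction after k components = (λ_1 + ... + λ_k) / Σ λ:
  k = 1: 39/54 = 0.7222
  k = 2: (39 + 12)/54 = 51/54 = 0.9444
  k = 3: (39 + 12 + 3)/54 = 54/54 = 1

Summary (fraction, with percent):

explained: PC1 0.7222 (72.22%), PC2 0.2222 (22.22%), PC3 0.0556 (5.56%);  cumulative: 0.7222, 0.9444, 1


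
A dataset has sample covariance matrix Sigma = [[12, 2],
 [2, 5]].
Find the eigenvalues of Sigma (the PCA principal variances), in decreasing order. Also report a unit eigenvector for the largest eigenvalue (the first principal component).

Step 1 — characteristic polynomial of 2×2 Sigma:
  det(Sigma - λI) = λ² - trace · λ + det = 0.
  trace = 12 + 5 = 17, det = 12·5 - (2)² = 56.
Step 2 — discriminant:
  Δ = trace² - 4·det = 289 - 224 = 65.
Step 3 — eigenvalues:
  λ = (trace ± √Δ)/2 = (17 ± 8.0623)/2,
  λ_1 = 12.5311,  λ_2 = 4.4689.

Step 4 — unit eigenvector for λ_1: solve (Sigma - λ_1 I)v = 0. First row:
  (12 - 12.5311)·v_x + (2)·v_y = 0, i.e. (-0.5311)·v_x + (2)·v_y = 0,
  so v ∝ (b, λ_1 - a) = (2, 0.5311) = u.
  ||u|| = √((2)² + (0.5311)²) = √(4.2821) ≈ 2.0693,
  v_1 = u/||u|| ≈ (0.9665, 0.2567) (||v_1|| = 1).

λ_1 = 12.5311,  λ_2 = 4.4689;  v_1 ≈ (0.9665, 0.2567)


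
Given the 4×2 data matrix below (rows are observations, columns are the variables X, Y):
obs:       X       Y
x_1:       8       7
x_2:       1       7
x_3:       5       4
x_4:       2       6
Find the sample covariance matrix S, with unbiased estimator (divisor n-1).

Step 1 — column means:
  mean(X) = (8 + 1 + 5 + 2) / 4 = 16/4 = 4
  mean(Y) = (7 + 7 + 4 + 6) / 4 = 24/4 = 6

Step 2 — sample covariance S[i,j] = (1/(n-1)) · Σ_k (x_{k,i} - mean_i) · (x_{k,j} - mean_j), with n-1 = 3.
  S[X,X] = ((4)·(4) + (-3)·(-3) + (1)·(1) + (-2)·(-2)) / 3 = 30/3 = 10
  S[X,Y] = ((4)·(1) + (-3)·(1) + (1)·(-2) + (-2)·(0)) / 3 = -1/3 = -0.3333
  S[Y,Y] = ((1)·(1) + (1)·(1) + (-2)·(-2) + (0)·(0)) / 3 = 6/3 = 2

S is symmetric (S[j,i] = S[i,j]). Assembling:

S = [[10, -0.3333],
 [-0.3333, 2]]


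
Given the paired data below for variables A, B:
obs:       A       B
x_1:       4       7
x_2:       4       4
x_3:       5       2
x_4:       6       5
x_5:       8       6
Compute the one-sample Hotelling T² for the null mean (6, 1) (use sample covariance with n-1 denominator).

Step 1 — sample mean vector:
  mean(A) = (4 + 4 + 5 + 6 + 8) / 5 = 27/5 = 5.4
  mean(B) = (7 + 4 + 2 + 5 + 6) / 5 = 24/5 = 4.8
  x̄ = (5.4, 4.8),  deviation x̄ - mu_0 = (5.4, 4.8) - (6, 1) = (-0.6, 3.8).

Step 2 — sample covariance matrix, S[i,j] = (1/(n-1)) · Σ_k (x_{k,i} - mean_i) · (x_{k,j} - mean_j), divisor n-1 = 4:
  S[A,A] = ((-1.4)·(-1.4) + (-1.4)·(-1.4) + (-0.4)·(-0.4) + (0.6)·(0.6) + (2.6)·(2.6)) / 4 = 11.2/4 = 2.8
  S[A,B] = ((-1.4)·(2.2) + (-1.4)·(-0.8) + (-0.4)·(-2.8) + (0.6)·(0.2) + (2.6)·(1.2)) / 4 = 2.4/4 = 0.6
  S[B,B] = ((2.2)·(2.2) + (-0.8)·(-0.8) + (-2.8)·(-2.8) + (0.2)·(0.2) + (1.2)·(1.2)) / 4 = 14.8/4 = 3.7
  S = [[2.8, 0.6],
 [0.6, 3.7]].

Step 3 — invert S. det(S) = 2.8·3.7 - (0.6)² = 10.
  S^{-1} = (1/det) · [[d, -b], [-b, a]] = [[0.37, -0.06],
 [-0.06, 0.28]].

Step 4 — quadratic form (x̄ - mu_0)^T · S^{-1} · (x̄ - mu_0):
  S^{-1} · (x̄ - mu_0) = (-0.45, 1.1),
  (x̄ - mu_0)^T · [...] = (-0.6)·(-0.45) + (3.8)·(1.1) = 4.45.

Step 5 — scale by n: T² = 5 · 4.45 = 22.25.

T² ≈ 22.25


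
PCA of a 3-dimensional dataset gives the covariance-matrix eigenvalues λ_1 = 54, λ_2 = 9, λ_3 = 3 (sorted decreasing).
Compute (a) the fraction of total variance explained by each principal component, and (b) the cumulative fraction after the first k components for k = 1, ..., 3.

Step 1 — total variance = trace(Sigma) = Σ λ_i = 54 + 9 + 3 = 66.

Step 2 — fraction explained by component i = λ_i / Σ λ:
  PC1: 54/66 = 0.8182
  PC2: 9/66 = 0.1364
  PC3: 3/66 = 0.0455

Step 3 — cumulative fraction after k components = (λ_1 + ... + λ_k) / Σ λ:
  k = 1: 54/66 = 0.8182
  k = 2: (54 + 9)/66 = 63/66 = 0.9545
  k = 3: (54 + 9 + 3)/66 = 66/66 = 1

Summary (fraction, with percent):

explained: PC1 0.8182 (81.82%), PC2 0.1364 (13.64%), PC3 0.0455 (4.55%);  cumulative: 0.8182, 0.9545, 1


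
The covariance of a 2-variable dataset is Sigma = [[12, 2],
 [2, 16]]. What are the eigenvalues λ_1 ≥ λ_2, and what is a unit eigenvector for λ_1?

Step 1 — characteristic polynomial of 2×2 Sigma:
  det(Sigma - λI) = λ² - trace · λ + det = 0.
  trace = 12 + 16 = 28, det = 12·16 - (2)² = 188.
Step 2 — discriminant:
  Δ = trace² - 4·det = 784 - 752 = 32.
Step 3 — eigenvalues:
  λ = (trace ± √Δ)/2 = (28 ± 5.6569)/2,
  λ_1 = 16.8284,  λ_2 = 11.1716.

Step 4 — unit eigenvector for λ_1: solve (Sigma - λ_1 I)v = 0. First row:
  (12 - 16.8284)·v_x + (2)·v_y = 0, i.e. (-4.8284)·v_x + (2)·v_y = 0,
  so v ∝ (b, λ_1 - a) = (2, 4.8284) = u.
  ||u|| = √((2)² + (4.8284)²) = √(27.3137) ≈ 5.2263,
  v_1 = u/||u|| ≈ (0.3827, 0.9239) (||v_1|| = 1).

λ_1 = 16.8284,  λ_2 = 11.1716;  v_1 ≈ (0.3827, 0.9239)


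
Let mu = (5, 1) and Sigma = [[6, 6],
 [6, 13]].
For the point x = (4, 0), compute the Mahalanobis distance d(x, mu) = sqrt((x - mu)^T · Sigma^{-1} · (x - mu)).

Step 1 — centre the observation: (x - mu) = (-1, -1).

Step 2 — invert Sigma. det(Sigma) = 6·13 - (6)² = 42.
  Sigma^{-1} = (1/det) · [[d, -b], [-b, a]] = [[0.3095, -0.1429],
 [-0.1429, 0.1429]].

Step 3 — form the quadratic (x - mu)^T · Sigma^{-1} · (x - mu):
  Sigma^{-1} · (x - mu) = (-0.1667, 0).
  (x - mu)^T · [Sigma^{-1} · (x - mu)] = (-1)·(-0.1667) + (-1)·(0) = 0.1667.

Step 4 — take square root: d = √(0.1667) ≈ 0.4082.

d(x, mu) = √(0.1667) ≈ 0.4082


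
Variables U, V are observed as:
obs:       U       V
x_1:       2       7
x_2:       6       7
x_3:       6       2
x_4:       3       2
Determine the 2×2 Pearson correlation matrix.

Step 1 — column means:
  mean(U) = (2 + 6 + 6 + 3) / 4 = 17/4 = 4.25
  mean(V) = (7 + 7 + 2 + 2) / 4 = 18/4 = 4.5

Step 2 — sample variances and covariances s[i,j] = (1/(n-1)) · Σ_k (x_{k,i} - mean_i) · (x_{k,j} - mean_j), with n-1 = 3:
  s[U,U] = ((-2.25)·(-2.25) + (1.75)·(1.75) + (1.75)·(1.75) + (-1.25)·(-1.25)) / 3 = 12.75/3 = 4.25
  s[U,V] = ((-2.25)·(2.5) + (1.75)·(2.5) + (1.75)·(-2.5) + (-1.25)·(-2.5)) / 3 = -2.5/3 = -0.8333
  s[V,V] = ((2.5)·(2.5) + (2.5)·(2.5) + (-2.5)·(-2.5) + (-2.5)·(-2.5)) / 3 = 25/3 = 8.3333
  Sample standard deviations s_i = √(s[i,i]):
  s(U) = √(4.25) = 2.0616
  s(V) = √(8.3333) = 2.8868

Step 3 — r_{ij} = s_{ij} / (s_i · s_j):
  r[U,U] = 1 (diagonal).
  r[U,V] = -0.8333 / (2.0616 · 2.8868) = -0.8333 / 5.9512 = -0.14
  r[V,V] = 1 (diagonal).

R is symmetric with unit diagonal. Assembling:

R = [[1, -0.14],
 [-0.14, 1]]


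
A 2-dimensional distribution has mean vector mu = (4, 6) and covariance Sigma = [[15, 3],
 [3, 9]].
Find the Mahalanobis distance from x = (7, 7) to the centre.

Step 1 — centre the observation: (x - mu) = (3, 1).

Step 2 — invert Sigma. det(Sigma) = 15·9 - (3)² = 126.
  Sigma^{-1} = (1/det) · [[d, -b], [-b, a]] = [[0.0714, -0.0238],
 [-0.0238, 0.119]].

Step 3 — form the quadratic (x - mu)^T · Sigma^{-1} · (x - mu):
  Sigma^{-1} · (x - mu) = (0.1905, 0.0476).
  (x - mu)^T · [Sigma^{-1} · (x - mu)] = (3)·(0.1905) + (1)·(0.0476) = 0.619.

Step 4 — take square root: d = √(0.619) ≈ 0.7868.

d(x, mu) = √(0.619) ≈ 0.7868


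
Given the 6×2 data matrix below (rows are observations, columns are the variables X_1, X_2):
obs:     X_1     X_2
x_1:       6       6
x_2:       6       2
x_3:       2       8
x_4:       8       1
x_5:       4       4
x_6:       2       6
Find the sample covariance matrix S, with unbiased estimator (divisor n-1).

Step 1 — column means:
  mean(X_1) = (6 + 6 + 2 + 8 + 4 + 2) / 6 = 28/6 = 4.6667
  mean(X_2) = (6 + 2 + 8 + 1 + 4 + 6) / 6 = 27/6 = 4.5

Step 2 — sample covariance S[i,j] = (1/(n-1)) · Σ_k (x_{k,i} - mean_i) · (x_{k,j} - mean_j), with n-1 = 5.
  S[X_1,X_1] = ((1.3333)·(1.3333) + (1.3333)·(1.3333) + (-2.6667)·(-2.6667) + (3.3333)·(3.3333) + (-0.6667)·(-0.6667) + (-2.6667)·(-2.6667)) / 5 = 29.3333/5 = 5.8667
  S[X_1,X_2] = ((1.3333)·(1.5) + (1.3333)·(-2.5) + (-2.6667)·(3.5) + (3.3333)·(-3.5) + (-0.6667)·(-0.5) + (-2.6667)·(1.5)) / 5 = -26/5 = -5.2
  S[X_2,X_2] = ((1.5)·(1.5) + (-2.5)·(-2.5) + (3.5)·(3.5) + (-3.5)·(-3.5) + (-0.5)·(-0.5) + (1.5)·(1.5)) / 5 = 35.5/5 = 7.1

S is symmetric (S[j,i] = S[i,j]). Assembling:

S = [[5.8667, -5.2],
 [-5.2, 7.1]]


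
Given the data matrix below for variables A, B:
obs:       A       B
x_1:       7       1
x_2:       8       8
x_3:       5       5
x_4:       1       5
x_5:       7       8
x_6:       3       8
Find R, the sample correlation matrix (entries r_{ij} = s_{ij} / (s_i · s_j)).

Step 1 — column means:
  mean(A) = (7 + 8 + 5 + 1 + 7 + 3) / 6 = 31/6 = 5.1667
  mean(B) = (1 + 8 + 5 + 5 + 8 + 8) / 6 = 35/6 = 5.8333

Step 2 — sample variances and covariances s[i,j] = (1/(n-1)) · Σ_k (x_{k,i} - mean_i) · (x_{k,j} - mean_j), with n-1 = 5:
  s[A,A] = ((1.8333)·(1.8333) + (2.8333)·(2.8333) + (-0.1667)·(-0.1667) + (-4.1667)·(-4.1667) + (1.8333)·(1.8333) + (-2.1667)·(-2.1667)) / 5 = 36.8333/5 = 7.3667
  s[A,B] = ((1.8333)·(-4.8333) + (2.8333)·(2.1667) + (-0.1667)·(-0.8333) + (-4.1667)·(-0.8333) + (1.8333)·(2.1667) + (-2.1667)·(2.1667)) / 5 = 0.1667/5 = 0.0333
  s[B,B] = ((-4.8333)·(-4.8333) + (2.1667)·(2.1667) + (-0.8333)·(-0.8333) + (-0.8333)·(-0.8333) + (2.1667)·(2.1667) + (2.1667)·(2.1667)) / 5 = 38.8333/5 = 7.7667
  Sample standard deviations s_i = √(s[i,i]):
  s(A) = √(7.3667) = 2.7142
  s(B) = √(7.7667) = 2.7869

Step 3 — r_{ij} = s_{ij} / (s_i · s_j):
  r[A,A] = 1 (diagonal).
  r[A,B] = 0.0333 / (2.7142 · 2.7869) = 0.0333 / 7.564 = 0.0044
  r[B,B] = 1 (diagonal).

R is symmetric with unit diagonal. Assembling:

R = [[1, 0.0044],
 [0.0044, 1]]


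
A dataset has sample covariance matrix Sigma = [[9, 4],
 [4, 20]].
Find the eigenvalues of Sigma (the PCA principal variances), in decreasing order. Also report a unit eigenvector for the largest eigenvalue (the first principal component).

Step 1 — characteristic polynomial of 2×2 Sigma:
  det(Sigma - λI) = λ² - trace · λ + det = 0.
  trace = 9 + 20 = 29, det = 9·20 - (4)² = 164.
Step 2 — discriminant:
  Δ = trace² - 4·det = 841 - 656 = 185.
Step 3 — eigenvalues:
  λ = (trace ± √Δ)/2 = (29 ± 13.6015)/2,
  λ_1 = 21.3007,  λ_2 = 7.6993.

Step 4 — unit eigenvector for λ_1: solve (Sigma - λ_1 I)v = 0. First row:
  (9 - 21.3007)·v_x + (4)·v_y = 0, i.e. (-12.3007)·v_x + (4)·v_y = 0,
  so v ∝ (b, λ_1 - a) = (4, 12.3007) = u.
  ||u|| = √((4)² + (12.3007)²) = √(167.3081) ≈ 12.9348,
  v_1 = u/||u|| ≈ (0.3092, 0.951) (||v_1|| = 1).

λ_1 = 21.3007,  λ_2 = 7.6993;  v_1 ≈ (0.3092, 0.951)


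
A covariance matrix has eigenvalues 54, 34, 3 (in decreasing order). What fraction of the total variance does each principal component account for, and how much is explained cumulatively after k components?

Step 1 — total variance = trace(Sigma) = Σ λ_i = 54 + 34 + 3 = 91.

Step 2 — fraction explained by component i = λ_i / Σ λ:
  PC1: 54/91 = 0.5934
  PC2: 34/91 = 0.3736
  PC3: 3/91 = 0.033

Step 3 — cumulative fraction after k components = (λ_1 + ... + λ_k) / Σ λ:
  k = 1: 54/91 = 0.5934
  k = 2: (54 + 34)/91 = 88/91 = 0.967
  k = 3: (54 + 34 + 3)/91 = 91/91 = 1

Summary (fraction, with percent):

explained: PC1 0.5934 (59.34%), PC2 0.3736 (37.36%), PC3 0.033 (3.3%);  cumulative: 0.5934, 0.967, 1


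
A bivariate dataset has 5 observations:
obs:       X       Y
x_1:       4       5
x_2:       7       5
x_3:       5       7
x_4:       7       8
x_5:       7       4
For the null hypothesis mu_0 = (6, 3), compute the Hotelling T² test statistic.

Step 1 — sample mean vector:
  mean(X) = (4 + 7 + 5 + 7 + 7) / 5 = 30/5 = 6
  mean(Y) = (5 + 5 + 7 + 8 + 4) / 5 = 29/5 = 5.8
  x̄ = (6, 5.8),  deviation x̄ - mu_0 = (6, 5.8) - (6, 3) = (0, 2.8).

Step 2 — sample covariance matrix, S[i,j] = (1/(n-1)) · Σ_k (x_{k,i} - mean_i) · (x_{k,j} - mean_j), divisor n-1 = 4:
  S[X,X] = ((-2)·(-2) + (1)·(1) + (-1)·(-1) + (1)·(1) + (1)·(1)) / 4 = 8/4 = 2
  S[X,Y] = ((-2)·(-0.8) + (1)·(-0.8) + (-1)·(1.2) + (1)·(2.2) + (1)·(-1.8)) / 4 = 0/4 = 0
  S[Y,Y] = ((-0.8)·(-0.8) + (-0.8)·(-0.8) + (1.2)·(1.2) + (2.2)·(2.2) + (-1.8)·(-1.8)) / 4 = 10.8/4 = 2.7
  S = [[2, 0],
 [0, 2.7]].

Step 3 — invert S. det(S) = 2·2.7 - (0)² = 5.4.
  S^{-1} = (1/det) · [[d, -b], [-b, a]] = [[0.5, 0],
 [0, 0.3704]].

Step 4 — quadratic form (x̄ - mu_0)^T · S^{-1} · (x̄ - mu_0):
  S^{-1} · (x̄ - mu_0) = (0, 1.037),
  (x̄ - mu_0)^T · [...] = (0)·(0) + (2.8)·(1.037) = 2.9037.

Step 5 — scale by n: T² = 5 · 2.9037 = 14.5185.

T² ≈ 14.5185


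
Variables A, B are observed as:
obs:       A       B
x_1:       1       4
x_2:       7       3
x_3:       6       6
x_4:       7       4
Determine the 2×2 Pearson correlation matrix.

Step 1 — column means:
  mean(A) = (1 + 7 + 6 + 7) / 4 = 21/4 = 5.25
  mean(B) = (4 + 3 + 6 + 4) / 4 = 17/4 = 4.25

Step 2 — sample variances and covariances s[i,j] = (1/(n-1)) · Σ_k (x_{k,i} - mean_i) · (x_{k,j} - mean_j), with n-1 = 3:
  s[A,A] = ((-4.25)·(-4.25) + (1.75)·(1.75) + (0.75)·(0.75) + (1.75)·(1.75)) / 3 = 24.75/3 = 8.25
  s[A,B] = ((-4.25)·(-0.25) + (1.75)·(-1.25) + (0.75)·(1.75) + (1.75)·(-0.25)) / 3 = -0.25/3 = -0.0833
  s[B,B] = ((-0.25)·(-0.25) + (-1.25)·(-1.25) + (1.75)·(1.75) + (-0.25)·(-0.25)) / 3 = 4.75/3 = 1.5833
  Sample standard deviations s_i = √(s[i,i]):
  s(A) = √(8.25) = 2.8723
  s(B) = √(1.5833) = 1.2583

Step 3 — r_{ij} = s_{ij} / (s_i · s_j):
  r[A,A] = 1 (diagonal).
  r[A,B] = -0.0833 / (2.8723 · 1.2583) = -0.0833 / 3.6142 = -0.0231
  r[B,B] = 1 (diagonal).

R is symmetric with unit diagonal. Assembling:

R = [[1, -0.0231],
 [-0.0231, 1]]


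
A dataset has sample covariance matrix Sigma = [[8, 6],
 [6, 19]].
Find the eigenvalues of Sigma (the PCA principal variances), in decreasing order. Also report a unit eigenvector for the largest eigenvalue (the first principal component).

Step 1 — characteristic polynomial of 2×2 Sigma:
  det(Sigma - λI) = λ² - trace · λ + det = 0.
  trace = 8 + 19 = 27, det = 8·19 - (6)² = 116.
Step 2 — discriminant:
  Δ = trace² - 4·det = 729 - 464 = 265.
Step 3 — eigenvalues:
  λ = (trace ± √Δ)/2 = (27 ± 16.2788)/2,
  λ_1 = 21.6394,  λ_2 = 5.3606.

Step 4 — unit eigenvector for λ_1: solve (Sigma - λ_1 I)v = 0. First row:
  (8 - 21.6394)·v_x + (6)·v_y = 0, i.e. (-13.6394)·v_x + (6)·v_y = 0,
  so v ∝ (b, λ_1 - a) = (6, 13.6394) = u.
  ||u|| = √((6)² + (13.6394)²) = √(222.0335) ≈ 14.9008,
  v_1 = u/||u|| ≈ (0.4027, 0.9153) (||v_1|| = 1).

λ_1 = 21.6394,  λ_2 = 5.3606;  v_1 ≈ (0.4027, 0.9153)


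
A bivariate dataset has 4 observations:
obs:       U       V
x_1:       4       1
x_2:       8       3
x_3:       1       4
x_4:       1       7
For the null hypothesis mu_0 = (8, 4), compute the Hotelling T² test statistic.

Step 1 — sample mean vector:
  mean(U) = (4 + 8 + 1 + 1) / 4 = 14/4 = 3.5
  mean(V) = (1 + 3 + 4 + 7) / 4 = 15/4 = 3.75
  x̄ = (3.5, 3.75),  deviation x̄ - mu_0 = (3.5, 3.75) - (8, 4) = (-4.5, -0.25).

Step 2 — sample covariance matrix, S[i,j] = (1/(n-1)) · Σ_k (x_{k,i} - mean_i) · (x_{k,j} - mean_j), divisor n-1 = 3:
  S[U,U] = ((0.5)·(0.5) + (4.5)·(4.5) + (-2.5)·(-2.5) + (-2.5)·(-2.5)) / 3 = 33/3 = 11
  S[U,V] = ((0.5)·(-2.75) + (4.5)·(-0.75) + (-2.5)·(0.25) + (-2.5)·(3.25)) / 3 = -13.5/3 = -4.5
  S[V,V] = ((-2.75)·(-2.75) + (-0.75)·(-0.75) + (0.25)·(0.25) + (3.25)·(3.25)) / 3 = 18.75/3 = 6.25
  S = [[11, -4.5],
 [-4.5, 6.25]].

Step 3 — invert S. det(S) = 11·6.25 - (-4.5)² = 48.5.
  S^{-1} = (1/det) · [[d, -b], [-b, a]] = [[0.1289, 0.0928],
 [0.0928, 0.2268]].

Step 4 — quadratic form (x̄ - mu_0)^T · S^{-1} · (x̄ - mu_0):
  S^{-1} · (x̄ - mu_0) = (-0.6031, -0.4742),
  (x̄ - mu_0)^T · [...] = (-4.5)·(-0.6031) + (-0.25)·(-0.4742) = 2.8325.

Step 5 — scale by n: T² = 4 · 2.8325 = 11.3299.

T² ≈ 11.3299
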